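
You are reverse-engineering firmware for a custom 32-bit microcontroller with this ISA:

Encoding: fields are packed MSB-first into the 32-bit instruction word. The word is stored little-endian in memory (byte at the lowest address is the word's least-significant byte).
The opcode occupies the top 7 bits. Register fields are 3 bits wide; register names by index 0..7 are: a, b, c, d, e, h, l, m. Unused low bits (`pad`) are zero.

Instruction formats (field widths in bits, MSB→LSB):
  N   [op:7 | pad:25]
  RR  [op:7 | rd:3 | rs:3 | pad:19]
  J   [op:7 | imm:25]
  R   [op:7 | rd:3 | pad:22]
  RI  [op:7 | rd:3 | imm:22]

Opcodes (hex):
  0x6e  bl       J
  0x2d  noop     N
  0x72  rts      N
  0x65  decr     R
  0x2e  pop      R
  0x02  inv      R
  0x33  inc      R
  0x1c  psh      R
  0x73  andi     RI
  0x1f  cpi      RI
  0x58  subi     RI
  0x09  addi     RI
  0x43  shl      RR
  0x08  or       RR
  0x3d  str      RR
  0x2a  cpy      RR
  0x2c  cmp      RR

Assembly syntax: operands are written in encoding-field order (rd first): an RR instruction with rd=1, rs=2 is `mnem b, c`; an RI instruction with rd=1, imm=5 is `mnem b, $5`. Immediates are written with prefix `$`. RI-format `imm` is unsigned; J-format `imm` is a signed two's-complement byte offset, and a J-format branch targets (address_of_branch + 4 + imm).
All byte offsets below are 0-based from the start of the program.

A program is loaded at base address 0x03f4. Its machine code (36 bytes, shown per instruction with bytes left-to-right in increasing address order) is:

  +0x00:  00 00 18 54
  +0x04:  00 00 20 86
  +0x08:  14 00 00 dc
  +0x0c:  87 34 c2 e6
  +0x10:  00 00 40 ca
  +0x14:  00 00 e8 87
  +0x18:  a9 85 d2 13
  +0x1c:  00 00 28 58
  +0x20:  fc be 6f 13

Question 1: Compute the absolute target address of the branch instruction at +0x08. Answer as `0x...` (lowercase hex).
@+08  little-endian(14 00 00 dc) = 0xdc000014
  op=0xdc000014>>25=0x6e ⇒ bl (J)
  imm@[24:0]=0x14 ⇒ $20
  target = base 0x03f4 + off 0x08 + 4 + imm 20 = 0x0414

0x0414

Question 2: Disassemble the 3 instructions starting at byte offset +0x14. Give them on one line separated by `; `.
shl m, h; addi m, $1213865; cmp a, h

[14] 00 00 e8 87 → 0x87e80000
  top 7b → 0x43 → shl [RR]
  rd: (w>>22)&0x7=0x7 → m
  rs: (w>>19)&0x7=0x5 → h
[18] a9 85 d2 13 → 0x13d285a9
  top 7b → 0x9 → addi [RI]
  rd: (w>>22)&0x7=0x7 → m
  imm: (w>>0)&0x3fffff=0x1285a9 → $1213865
[1c] 00 00 28 58 → 0x58280000
  top 7b → 0x2c → cmp [RR]
  rd: (w>>22)&0x7=0x0 → a
  rs: (w>>19)&0x7=0x5 → h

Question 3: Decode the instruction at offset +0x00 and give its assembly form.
[00] 00 00 18 54 → 0x54180000
  op=0x54180000>>25=0x2a ⇒ cpy (RR)
  rd@[24:22]=0x0 ⇒ a
  rs@[21:19]=0x3 ⇒ d

cpy a, d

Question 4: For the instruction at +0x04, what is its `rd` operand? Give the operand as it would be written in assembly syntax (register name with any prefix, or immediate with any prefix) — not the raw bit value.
a

[04] 00 00 20 86 → 0x86200000
  top 7b → 0x43 → shl [RR]
  [24:22] rd=0 = a
  [21:19] rs=4 = e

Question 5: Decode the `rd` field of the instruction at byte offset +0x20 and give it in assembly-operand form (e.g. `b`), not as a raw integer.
h

@+20  little-endian(fc be 6f 13) = 0x136fbefc
  op=0x136fbefc>>25=0x9 ⇒ addi (RI)
  rd@[24:22]=0x5 ⇒ h
  imm@[21:0]=0x2fbefc ⇒ $3129084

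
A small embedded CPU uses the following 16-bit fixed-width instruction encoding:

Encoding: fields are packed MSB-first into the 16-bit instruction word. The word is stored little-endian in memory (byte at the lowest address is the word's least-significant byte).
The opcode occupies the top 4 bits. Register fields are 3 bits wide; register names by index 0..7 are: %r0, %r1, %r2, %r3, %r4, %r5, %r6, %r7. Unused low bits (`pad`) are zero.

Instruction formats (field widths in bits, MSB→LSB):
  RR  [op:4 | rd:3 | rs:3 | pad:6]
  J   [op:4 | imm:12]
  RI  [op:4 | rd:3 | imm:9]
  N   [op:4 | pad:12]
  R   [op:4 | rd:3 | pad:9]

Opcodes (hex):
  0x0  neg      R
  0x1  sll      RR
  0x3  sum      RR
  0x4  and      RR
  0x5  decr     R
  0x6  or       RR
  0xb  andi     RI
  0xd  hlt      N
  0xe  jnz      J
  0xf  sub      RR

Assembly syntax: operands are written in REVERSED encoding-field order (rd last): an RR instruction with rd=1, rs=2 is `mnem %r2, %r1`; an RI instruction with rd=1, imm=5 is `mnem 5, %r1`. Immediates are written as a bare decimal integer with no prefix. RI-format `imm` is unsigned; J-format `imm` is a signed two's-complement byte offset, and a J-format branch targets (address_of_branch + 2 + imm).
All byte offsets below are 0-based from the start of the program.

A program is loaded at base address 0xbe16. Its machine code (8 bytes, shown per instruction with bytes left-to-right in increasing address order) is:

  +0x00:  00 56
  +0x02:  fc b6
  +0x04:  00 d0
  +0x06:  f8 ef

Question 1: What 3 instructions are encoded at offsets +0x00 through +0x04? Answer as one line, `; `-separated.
decr %r3; andi 252, %r3; hlt

+0x00: 00 56 ⇒ word 0x5600 (little)
  op=0x5600>>12=0x5 ⇒ decr (R)
  [11:9] rd=3 = %r3
+0x02: fc b6 ⇒ word 0xb6fc (little)
  op=0xb6fc>>12=0xb ⇒ andi (RI)
  [11:9] rd=3 = %r3
  [8:0] imm=252 = 252
+0x04: 00 d0 ⇒ word 0xd000 (little)
  op=0xd000>>12=0xd ⇒ hlt (N)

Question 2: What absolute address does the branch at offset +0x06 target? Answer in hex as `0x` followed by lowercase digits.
0xbe16

off 0x06: read f8 ef as little → 0xeff8
  opcode bits[15:12]=0xe: jnz/J
  [11:0] imm=4088 (s12→-8) = -8
  target = base 0xbe16 + off 0x06 + 2 + imm -8 = 0xbe16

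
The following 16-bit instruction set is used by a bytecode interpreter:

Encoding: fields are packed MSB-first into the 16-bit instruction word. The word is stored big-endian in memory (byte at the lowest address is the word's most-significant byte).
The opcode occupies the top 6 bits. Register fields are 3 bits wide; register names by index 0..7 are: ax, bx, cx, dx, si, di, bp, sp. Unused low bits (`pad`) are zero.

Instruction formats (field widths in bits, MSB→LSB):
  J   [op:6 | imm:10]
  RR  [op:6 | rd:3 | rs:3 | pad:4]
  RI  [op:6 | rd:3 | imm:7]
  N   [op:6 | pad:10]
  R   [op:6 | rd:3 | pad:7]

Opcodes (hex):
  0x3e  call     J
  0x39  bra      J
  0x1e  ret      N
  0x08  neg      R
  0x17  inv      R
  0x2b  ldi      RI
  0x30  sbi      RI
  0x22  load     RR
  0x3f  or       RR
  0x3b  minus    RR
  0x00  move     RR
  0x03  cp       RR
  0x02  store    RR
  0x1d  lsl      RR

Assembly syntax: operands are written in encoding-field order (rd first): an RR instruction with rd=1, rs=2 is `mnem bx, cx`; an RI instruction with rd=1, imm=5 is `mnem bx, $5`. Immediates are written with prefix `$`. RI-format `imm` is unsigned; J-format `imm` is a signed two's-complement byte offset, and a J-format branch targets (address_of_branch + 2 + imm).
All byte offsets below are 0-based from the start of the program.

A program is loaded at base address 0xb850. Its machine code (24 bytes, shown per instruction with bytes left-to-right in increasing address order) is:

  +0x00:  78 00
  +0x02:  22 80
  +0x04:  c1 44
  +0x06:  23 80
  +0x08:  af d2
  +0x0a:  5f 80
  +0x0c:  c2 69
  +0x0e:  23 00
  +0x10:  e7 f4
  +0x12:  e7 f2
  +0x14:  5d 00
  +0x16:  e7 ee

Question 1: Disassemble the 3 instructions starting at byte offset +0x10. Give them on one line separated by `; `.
bra $-12; bra $-14; inv cx

@+10  big-endian(e7 f4) = 0xe7f4
  top 6b → 0x39 → bra [J]
  imm: (w>>0)&0x3ff=0x3f4 (s10→-12) → $-12
@+12  big-endian(e7 f2) = 0xe7f2
  top 6b → 0x39 → bra [J]
  imm: (w>>0)&0x3ff=0x3f2 (s10→-14) → $-14
@+14  big-endian(5d 00) = 0x5d00
  top 6b → 0x17 → inv [R]
  rd: (w>>7)&0x7=0x2 → cx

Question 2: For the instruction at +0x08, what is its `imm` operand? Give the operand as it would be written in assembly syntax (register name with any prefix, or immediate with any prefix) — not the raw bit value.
$82

@+08  big-endian(af d2) = 0xafd2
  opcode bits[15:10]=0x2b: ldi/RI
  rd@[9:7]=0x7 ⇒ sp
  imm@[6:0]=0x52 ⇒ $82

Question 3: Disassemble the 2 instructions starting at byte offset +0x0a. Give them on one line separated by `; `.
inv sp; sbi si, $105

[0a] 5f 80 → 0x5f80
  opcode bits[15:10]=0x17: inv/R
  [9:7] rd=7 = sp
[0c] c2 69 → 0xc269
  opcode bits[15:10]=0x30: sbi/RI
  [9:7] rd=4 = si
  [6:0] imm=105 = $105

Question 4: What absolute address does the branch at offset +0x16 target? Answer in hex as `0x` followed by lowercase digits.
0xb856

[16] e7 ee → 0xe7ee
  top 6b → 0x39 → bra [J]
  [9:0] imm=1006 (s10→-18) = $-18
  target = base 0xb850 + off 0x16 + 2 + imm -18 = 0xb856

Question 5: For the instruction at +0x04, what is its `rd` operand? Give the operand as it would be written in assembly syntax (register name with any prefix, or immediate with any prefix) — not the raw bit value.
[04] c1 44 → 0xc144
  top 6b → 0x30 → sbi [RI]
  rd@[9:7]=0x2 ⇒ cx
  imm@[6:0]=0x44 ⇒ $68

cx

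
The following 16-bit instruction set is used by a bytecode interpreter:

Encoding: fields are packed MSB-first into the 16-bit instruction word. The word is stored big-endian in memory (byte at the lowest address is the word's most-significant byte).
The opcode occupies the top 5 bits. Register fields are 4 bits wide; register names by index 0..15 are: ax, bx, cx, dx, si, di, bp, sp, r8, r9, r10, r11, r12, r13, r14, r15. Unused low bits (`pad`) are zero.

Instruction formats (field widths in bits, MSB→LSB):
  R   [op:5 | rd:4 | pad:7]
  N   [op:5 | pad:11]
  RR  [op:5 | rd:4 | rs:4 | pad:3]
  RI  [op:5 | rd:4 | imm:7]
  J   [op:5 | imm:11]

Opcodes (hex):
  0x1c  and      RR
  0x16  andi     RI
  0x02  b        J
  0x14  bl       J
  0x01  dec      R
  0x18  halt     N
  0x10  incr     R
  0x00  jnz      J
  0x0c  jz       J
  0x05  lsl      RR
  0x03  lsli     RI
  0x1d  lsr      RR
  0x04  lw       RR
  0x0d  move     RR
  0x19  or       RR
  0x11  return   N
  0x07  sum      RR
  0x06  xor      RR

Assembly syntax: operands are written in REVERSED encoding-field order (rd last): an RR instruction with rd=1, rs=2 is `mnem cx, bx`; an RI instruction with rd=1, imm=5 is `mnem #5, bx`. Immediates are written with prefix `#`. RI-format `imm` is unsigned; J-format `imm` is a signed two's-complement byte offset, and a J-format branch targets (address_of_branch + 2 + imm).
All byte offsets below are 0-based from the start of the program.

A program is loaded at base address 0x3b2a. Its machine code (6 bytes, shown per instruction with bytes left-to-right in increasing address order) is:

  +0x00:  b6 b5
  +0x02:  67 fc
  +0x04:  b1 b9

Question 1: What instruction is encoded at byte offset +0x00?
off 0x00: read b6 b5 as big → 0xb6b5
  top 5b → 0x16 → andi [RI]
  rd: (w>>7)&0xf=0xd → r13
  imm: (w>>0)&0x7f=0x35 → #53

andi #53, r13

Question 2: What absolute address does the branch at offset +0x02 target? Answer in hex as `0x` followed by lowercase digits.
@+02  big-endian(67 fc) = 0x67fc
  op=0x67fc>>11=0xc ⇒ jz (J)
  imm@[10:0]=0x7fc (s11→-4) ⇒ #-4
  target = base 0x3b2a + off 0x02 + 2 + imm -4 = 0x3b2a

0x3b2a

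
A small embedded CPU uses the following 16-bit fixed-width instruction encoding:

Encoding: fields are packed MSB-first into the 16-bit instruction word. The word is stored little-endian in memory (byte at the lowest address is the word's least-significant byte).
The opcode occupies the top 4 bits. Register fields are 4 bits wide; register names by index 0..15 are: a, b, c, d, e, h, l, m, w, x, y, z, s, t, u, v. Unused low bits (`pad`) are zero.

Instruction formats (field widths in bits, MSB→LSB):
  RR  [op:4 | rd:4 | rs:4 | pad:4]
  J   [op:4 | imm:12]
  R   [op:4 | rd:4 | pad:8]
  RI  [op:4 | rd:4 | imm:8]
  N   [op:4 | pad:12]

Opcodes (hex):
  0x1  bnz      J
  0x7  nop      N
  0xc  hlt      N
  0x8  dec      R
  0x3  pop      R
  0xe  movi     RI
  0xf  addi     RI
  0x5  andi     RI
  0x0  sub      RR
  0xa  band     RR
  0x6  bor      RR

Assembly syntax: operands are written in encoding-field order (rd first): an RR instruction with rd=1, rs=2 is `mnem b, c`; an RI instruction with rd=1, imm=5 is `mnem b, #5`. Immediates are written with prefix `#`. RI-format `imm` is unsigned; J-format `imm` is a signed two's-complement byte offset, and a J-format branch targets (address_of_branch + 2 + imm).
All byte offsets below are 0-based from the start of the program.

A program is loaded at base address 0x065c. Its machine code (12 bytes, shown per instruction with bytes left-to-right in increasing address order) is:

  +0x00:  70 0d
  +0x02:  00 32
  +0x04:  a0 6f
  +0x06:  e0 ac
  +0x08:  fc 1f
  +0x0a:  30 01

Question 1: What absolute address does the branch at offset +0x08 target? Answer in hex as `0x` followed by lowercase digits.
0x0662

[08] fc 1f → 0x1ffc
  top 4b → 0x1 → bnz [J]
  [11:0] imm=4092 (s12→-4) = #-4
  target = base 0x065c + off 0x08 + 2 + imm -4 = 0x0662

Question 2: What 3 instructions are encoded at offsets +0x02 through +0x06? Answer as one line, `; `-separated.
pop c; bor v, y; band s, u

@+02  little-endian(00 32) = 0x3200
  top 4b → 0x3 → pop [R]
  rd: (w>>8)&0xf=0x2 → c
@+04  little-endian(a0 6f) = 0x6fa0
  top 4b → 0x6 → bor [RR]
  rd: (w>>8)&0xf=0xf → v
  rs: (w>>4)&0xf=0xa → y
@+06  little-endian(e0 ac) = 0xace0
  top 4b → 0xa → band [RR]
  rd: (w>>8)&0xf=0xc → s
  rs: (w>>4)&0xf=0xe → u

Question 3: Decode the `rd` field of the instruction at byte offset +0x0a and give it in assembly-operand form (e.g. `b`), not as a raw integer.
off 0x0a: read 30 01 as little → 0x0130
  top 4b → 0x0 → sub [RR]
  rd@[11:8]=0x1 ⇒ b
  rs@[7:4]=0x3 ⇒ d

b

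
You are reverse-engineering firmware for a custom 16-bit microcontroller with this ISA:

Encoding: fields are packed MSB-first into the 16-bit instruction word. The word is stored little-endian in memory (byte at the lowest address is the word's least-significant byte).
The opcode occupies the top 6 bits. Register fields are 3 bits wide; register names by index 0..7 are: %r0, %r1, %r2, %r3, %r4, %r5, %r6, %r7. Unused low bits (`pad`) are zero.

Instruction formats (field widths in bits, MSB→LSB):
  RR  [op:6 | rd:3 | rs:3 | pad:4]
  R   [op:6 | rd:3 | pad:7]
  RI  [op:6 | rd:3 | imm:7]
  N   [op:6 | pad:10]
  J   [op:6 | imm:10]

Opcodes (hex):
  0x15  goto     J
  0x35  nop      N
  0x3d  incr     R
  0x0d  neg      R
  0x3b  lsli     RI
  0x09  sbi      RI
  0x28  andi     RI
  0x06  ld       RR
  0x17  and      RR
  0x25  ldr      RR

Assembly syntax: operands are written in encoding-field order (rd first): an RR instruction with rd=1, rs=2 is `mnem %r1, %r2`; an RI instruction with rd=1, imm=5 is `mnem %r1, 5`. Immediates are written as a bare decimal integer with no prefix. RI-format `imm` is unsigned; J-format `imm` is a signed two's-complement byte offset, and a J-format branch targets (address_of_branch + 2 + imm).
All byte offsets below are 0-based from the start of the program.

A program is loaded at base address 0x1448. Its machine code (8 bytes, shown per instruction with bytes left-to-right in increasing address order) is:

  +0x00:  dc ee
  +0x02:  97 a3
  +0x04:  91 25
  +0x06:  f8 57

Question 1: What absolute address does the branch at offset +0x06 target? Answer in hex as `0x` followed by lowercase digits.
0x1448

@+06  little-endian(f8 57) = 0x57f8
  top 6b → 0x15 → goto [J]
  [9:0] imm=1016 (s10→-8) = -8
  target = base 0x1448 + off 0x06 + 2 + imm -8 = 0x1448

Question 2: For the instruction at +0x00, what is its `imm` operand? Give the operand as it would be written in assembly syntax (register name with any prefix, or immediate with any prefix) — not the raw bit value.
off 0x00: read dc ee as little → 0xeedc
  top 6b → 0x3b → lsli [RI]
  rd@[9:7]=0x5 ⇒ %r5
  imm@[6:0]=0x5c ⇒ 92

92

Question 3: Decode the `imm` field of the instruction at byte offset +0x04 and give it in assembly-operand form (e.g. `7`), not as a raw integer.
@+04  little-endian(91 25) = 0x2591
  opcode bits[15:10]=0x9: sbi/RI
  [9:7] rd=3 = %r3
  [6:0] imm=17 = 17

17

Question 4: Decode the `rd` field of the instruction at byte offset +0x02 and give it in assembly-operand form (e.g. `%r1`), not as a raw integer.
%r7

+0x02: 97 a3 ⇒ word 0xa397 (little)
  op=0xa397>>10=0x28 ⇒ andi (RI)
  rd@[9:7]=0x7 ⇒ %r7
  imm@[6:0]=0x17 ⇒ 23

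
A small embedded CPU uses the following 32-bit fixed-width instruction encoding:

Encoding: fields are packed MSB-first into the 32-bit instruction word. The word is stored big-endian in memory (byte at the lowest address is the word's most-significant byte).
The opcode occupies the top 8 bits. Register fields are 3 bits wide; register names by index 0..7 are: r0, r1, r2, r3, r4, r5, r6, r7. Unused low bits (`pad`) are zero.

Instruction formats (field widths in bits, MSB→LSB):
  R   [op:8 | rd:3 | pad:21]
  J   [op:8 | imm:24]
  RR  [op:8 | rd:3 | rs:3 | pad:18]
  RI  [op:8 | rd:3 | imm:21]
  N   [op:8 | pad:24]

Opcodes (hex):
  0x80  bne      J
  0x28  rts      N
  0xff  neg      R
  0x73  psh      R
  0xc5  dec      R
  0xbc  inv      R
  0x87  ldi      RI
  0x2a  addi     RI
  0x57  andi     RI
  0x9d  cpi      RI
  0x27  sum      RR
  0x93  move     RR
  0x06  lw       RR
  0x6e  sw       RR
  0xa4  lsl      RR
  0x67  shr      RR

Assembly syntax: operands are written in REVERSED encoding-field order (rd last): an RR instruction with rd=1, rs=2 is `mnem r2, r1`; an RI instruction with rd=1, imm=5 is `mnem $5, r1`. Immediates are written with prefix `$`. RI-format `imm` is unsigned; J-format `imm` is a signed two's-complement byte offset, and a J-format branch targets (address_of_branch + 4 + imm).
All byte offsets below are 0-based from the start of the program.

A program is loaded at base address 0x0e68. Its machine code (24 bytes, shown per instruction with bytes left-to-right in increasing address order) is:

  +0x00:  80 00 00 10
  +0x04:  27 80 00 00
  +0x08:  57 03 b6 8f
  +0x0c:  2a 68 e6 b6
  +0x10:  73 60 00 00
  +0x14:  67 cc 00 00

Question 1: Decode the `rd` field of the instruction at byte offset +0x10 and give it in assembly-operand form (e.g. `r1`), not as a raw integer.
r3

+0x10: 73 60 00 00 ⇒ word 0x73600000 (big)
  op=0x73600000>>24=0x73 ⇒ psh (R)
  rd@[23:21]=0x3 ⇒ r3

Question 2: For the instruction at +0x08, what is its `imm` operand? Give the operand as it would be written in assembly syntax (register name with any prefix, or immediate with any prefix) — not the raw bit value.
$243343

[08] 57 03 b6 8f → 0x5703b68f
  op=0x5703b68f>>24=0x57 ⇒ andi (RI)
  rd@[23:21]=0x0 ⇒ r0
  imm@[20:0]=0x3b68f ⇒ $243343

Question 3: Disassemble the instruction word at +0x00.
[00] 80 00 00 10 → 0x80000010
  top 8b → 0x80 → bne [J]
  [23:0] imm=16 = $16

bne $16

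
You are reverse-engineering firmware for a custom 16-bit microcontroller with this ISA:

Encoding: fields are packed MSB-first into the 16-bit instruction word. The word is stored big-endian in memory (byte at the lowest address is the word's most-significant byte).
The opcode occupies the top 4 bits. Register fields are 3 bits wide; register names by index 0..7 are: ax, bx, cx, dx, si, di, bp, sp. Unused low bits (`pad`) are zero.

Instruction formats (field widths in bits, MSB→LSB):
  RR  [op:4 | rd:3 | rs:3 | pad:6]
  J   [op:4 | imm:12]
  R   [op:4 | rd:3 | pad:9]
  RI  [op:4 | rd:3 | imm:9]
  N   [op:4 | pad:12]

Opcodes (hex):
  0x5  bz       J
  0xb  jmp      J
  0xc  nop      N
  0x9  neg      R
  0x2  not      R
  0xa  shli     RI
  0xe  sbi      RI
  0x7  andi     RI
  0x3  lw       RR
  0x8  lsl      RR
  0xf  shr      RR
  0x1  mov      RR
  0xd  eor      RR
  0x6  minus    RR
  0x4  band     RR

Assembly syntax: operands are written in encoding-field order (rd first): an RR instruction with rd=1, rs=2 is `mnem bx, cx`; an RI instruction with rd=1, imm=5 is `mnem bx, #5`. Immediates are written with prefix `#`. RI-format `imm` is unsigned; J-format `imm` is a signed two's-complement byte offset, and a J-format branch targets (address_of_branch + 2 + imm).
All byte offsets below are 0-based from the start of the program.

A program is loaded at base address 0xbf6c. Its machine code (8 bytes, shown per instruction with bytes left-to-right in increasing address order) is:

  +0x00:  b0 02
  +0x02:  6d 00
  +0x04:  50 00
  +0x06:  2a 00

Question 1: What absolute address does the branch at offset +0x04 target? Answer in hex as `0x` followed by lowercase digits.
0xbf72

[04] 50 00 → 0x5000
  opcode bits[15:12]=0x5: bz/J
  imm@[11:0]=0x0 ⇒ #0
  target = base 0xbf6c + off 0x04 + 2 + imm 0 = 0xbf72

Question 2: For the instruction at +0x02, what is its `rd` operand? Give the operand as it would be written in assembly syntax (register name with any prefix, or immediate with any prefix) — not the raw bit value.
[02] 6d 00 → 0x6d00
  top 4b → 0x6 → minus [RR]
  [11:9] rd=6 = bp
  [8:6] rs=4 = si

bp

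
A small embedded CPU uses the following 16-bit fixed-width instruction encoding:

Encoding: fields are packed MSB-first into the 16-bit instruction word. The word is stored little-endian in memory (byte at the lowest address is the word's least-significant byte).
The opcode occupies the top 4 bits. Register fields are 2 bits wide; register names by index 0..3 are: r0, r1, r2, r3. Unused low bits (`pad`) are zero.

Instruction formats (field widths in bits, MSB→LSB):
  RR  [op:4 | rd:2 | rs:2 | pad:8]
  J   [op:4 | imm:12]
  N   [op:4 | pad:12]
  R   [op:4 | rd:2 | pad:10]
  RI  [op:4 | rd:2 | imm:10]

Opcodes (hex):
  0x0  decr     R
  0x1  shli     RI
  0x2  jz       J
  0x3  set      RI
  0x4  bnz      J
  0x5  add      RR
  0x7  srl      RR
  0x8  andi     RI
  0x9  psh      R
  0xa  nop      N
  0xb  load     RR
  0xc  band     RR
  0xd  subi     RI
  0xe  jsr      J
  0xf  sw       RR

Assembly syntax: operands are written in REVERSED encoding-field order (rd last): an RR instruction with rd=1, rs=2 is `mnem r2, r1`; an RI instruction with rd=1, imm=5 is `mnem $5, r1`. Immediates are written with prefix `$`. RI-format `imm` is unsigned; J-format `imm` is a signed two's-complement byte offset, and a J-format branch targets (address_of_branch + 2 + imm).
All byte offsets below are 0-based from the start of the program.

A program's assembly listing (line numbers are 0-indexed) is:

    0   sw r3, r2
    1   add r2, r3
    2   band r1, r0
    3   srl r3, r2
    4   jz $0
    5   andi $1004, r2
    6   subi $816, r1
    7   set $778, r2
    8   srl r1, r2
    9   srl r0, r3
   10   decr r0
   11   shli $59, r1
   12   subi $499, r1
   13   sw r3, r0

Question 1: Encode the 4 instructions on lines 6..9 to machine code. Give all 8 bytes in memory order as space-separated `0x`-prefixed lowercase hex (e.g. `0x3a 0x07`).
0x30 0xd7 0x0a 0x3b 0x00 0x79 0x00 0x7c

6. subi fields op=0xd:4|rd=1:2|imm=816:10 → word d730h → 30 d7
7. set fields op=0x3:4|rd=2:2|imm=778:10 → word 3b0ah → 0a 3b
8. srl fields op=0x7:4|rd=2:2|rs=1:2|pad=0:8 → word 7900h → 00 79
9. srl fields op=0x7:4|rd=3:2|rs=0:2|pad=0:8 → word 7c00h → 00 7c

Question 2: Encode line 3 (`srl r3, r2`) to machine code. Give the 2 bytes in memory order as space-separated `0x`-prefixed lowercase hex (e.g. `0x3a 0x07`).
0x00 0x7b

3. srl fields op=0x7:4|rd=2:2|rs=3:2|pad=0:8 → word 7b00h → 00 7b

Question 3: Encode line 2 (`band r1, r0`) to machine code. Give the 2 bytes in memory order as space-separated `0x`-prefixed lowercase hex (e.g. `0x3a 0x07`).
0x00 0xc1

L2: band op=0xc:4|rd=0:2|rs=1:2|pad=0:8 ⇒ 0xc100 ⇒ little 00 c1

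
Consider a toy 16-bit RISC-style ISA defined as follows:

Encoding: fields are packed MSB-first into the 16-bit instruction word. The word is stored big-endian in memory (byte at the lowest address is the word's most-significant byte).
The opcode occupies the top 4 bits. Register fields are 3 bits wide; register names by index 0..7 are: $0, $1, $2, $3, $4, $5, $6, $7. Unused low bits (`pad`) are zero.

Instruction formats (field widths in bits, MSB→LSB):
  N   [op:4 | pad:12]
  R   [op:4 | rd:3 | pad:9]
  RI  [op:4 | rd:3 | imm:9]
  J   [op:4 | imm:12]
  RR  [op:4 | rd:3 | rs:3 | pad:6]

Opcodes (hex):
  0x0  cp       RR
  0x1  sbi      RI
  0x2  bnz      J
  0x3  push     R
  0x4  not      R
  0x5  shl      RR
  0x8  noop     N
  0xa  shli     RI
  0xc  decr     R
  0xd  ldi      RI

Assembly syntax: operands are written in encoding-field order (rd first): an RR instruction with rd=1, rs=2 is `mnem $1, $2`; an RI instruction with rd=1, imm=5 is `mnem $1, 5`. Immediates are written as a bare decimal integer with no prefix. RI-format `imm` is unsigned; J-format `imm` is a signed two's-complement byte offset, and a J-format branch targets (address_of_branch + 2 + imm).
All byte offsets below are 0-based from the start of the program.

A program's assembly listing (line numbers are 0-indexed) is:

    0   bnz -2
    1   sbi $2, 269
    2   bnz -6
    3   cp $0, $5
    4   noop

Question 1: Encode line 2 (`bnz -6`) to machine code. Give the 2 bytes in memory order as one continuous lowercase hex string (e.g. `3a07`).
L2: bnz op=0x2:4|imm=-6:12 ⇒ 0x2ffa ⇒ big 2f fa

2ffa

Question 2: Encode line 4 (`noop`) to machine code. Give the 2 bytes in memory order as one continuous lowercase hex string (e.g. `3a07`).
8000

4. noop fields op=0x8:4|pad=0:12 → word 8000h → 80 00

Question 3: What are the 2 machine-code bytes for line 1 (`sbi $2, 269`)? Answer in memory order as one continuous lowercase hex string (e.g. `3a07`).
150d

1. sbi fields op=0x1:4|rd=2:3|imm=269:9 → word 150dh → 15 0d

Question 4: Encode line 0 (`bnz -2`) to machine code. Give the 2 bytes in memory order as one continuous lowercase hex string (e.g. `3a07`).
2ffe

L0: bnz op=0x2:4|imm=-2:12 ⇒ 0x2ffe ⇒ big 2f fe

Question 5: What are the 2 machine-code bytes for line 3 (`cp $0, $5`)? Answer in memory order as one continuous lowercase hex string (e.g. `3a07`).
line 3 (cp): pack op=0x0:4|rd=0:3|rs=5:3|pad=0:6 = 0x0140; big→ 01 40

0140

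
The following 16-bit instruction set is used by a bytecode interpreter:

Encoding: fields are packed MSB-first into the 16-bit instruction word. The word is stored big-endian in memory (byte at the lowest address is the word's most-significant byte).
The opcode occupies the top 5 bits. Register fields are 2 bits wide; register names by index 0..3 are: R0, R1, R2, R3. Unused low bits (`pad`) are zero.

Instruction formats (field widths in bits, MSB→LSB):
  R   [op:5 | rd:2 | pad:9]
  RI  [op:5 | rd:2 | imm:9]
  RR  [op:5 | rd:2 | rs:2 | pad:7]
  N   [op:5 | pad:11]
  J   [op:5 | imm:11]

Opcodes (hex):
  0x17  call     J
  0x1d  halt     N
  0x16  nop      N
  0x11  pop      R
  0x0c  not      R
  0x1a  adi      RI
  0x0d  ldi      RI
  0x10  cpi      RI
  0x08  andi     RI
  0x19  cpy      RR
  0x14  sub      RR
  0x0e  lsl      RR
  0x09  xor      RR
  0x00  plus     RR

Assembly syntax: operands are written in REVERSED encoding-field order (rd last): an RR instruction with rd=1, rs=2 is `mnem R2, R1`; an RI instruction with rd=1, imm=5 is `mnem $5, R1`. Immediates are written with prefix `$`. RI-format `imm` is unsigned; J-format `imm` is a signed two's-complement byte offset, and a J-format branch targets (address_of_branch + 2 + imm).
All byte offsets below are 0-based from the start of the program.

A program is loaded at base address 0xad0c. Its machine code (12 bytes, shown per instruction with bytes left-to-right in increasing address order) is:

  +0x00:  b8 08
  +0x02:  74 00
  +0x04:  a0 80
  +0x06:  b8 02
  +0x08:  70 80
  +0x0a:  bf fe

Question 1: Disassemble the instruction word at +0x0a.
call $-2

[0a] bf fe → 0xbffe
  opcode bits[15:11]=0x17: call/J
  [10:0] imm=2046 (s11→-2) = $-2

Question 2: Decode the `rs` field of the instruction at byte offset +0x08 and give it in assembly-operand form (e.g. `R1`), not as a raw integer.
[08] 70 80 → 0x7080
  op=0x7080>>11=0xe ⇒ lsl (RR)
  rd: (w>>9)&0x3=0x0 → R0
  rs: (w>>7)&0x3=0x1 → R1

R1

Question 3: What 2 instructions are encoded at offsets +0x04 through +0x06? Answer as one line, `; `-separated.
off 0x04: read a0 80 as big → 0xa080
  op=0xa080>>11=0x14 ⇒ sub (RR)
  rd@[10:9]=0x0 ⇒ R0
  rs@[8:7]=0x1 ⇒ R1
off 0x06: read b8 02 as big → 0xb802
  op=0xb802>>11=0x17 ⇒ call (J)
  imm@[10:0]=0x2 ⇒ $2

sub R1, R0; call $2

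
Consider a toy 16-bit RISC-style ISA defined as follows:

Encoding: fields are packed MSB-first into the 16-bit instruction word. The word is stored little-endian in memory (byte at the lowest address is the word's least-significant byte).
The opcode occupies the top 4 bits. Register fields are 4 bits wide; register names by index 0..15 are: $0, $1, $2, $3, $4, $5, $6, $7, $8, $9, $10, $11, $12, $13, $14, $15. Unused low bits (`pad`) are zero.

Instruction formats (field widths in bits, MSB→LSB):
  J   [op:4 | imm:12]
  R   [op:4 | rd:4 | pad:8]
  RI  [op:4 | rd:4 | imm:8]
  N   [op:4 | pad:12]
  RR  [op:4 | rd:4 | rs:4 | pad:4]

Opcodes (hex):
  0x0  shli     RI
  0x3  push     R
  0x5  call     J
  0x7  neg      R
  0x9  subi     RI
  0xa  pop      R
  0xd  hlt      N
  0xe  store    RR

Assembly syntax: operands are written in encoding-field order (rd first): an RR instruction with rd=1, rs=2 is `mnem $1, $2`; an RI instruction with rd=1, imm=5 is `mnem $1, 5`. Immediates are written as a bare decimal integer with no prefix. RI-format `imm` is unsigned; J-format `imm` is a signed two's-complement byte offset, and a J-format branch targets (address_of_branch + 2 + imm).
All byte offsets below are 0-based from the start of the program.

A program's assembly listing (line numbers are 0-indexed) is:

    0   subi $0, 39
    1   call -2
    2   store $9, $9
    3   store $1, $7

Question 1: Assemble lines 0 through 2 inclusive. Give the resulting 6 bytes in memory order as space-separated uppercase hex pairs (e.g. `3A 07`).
27 90 FE 5F 90 E9

0. subi fields op=0x9:4|rd=0:4|imm=39:8 → word 9027h → 27 90
1. call fields op=0x5:4|imm=-2:12 → word 5ffeh → fe 5f
2. store fields op=0xe:4|rd=9:4|rs=9:4|pad=0:4 → word e990h → 90 e9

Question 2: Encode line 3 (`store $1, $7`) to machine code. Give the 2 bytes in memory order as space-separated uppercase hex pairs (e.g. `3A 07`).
70 E1

L3: store op=0xe:4|rd=1:4|rs=7:4|pad=0:4 ⇒ 0xe170 ⇒ little 70 e1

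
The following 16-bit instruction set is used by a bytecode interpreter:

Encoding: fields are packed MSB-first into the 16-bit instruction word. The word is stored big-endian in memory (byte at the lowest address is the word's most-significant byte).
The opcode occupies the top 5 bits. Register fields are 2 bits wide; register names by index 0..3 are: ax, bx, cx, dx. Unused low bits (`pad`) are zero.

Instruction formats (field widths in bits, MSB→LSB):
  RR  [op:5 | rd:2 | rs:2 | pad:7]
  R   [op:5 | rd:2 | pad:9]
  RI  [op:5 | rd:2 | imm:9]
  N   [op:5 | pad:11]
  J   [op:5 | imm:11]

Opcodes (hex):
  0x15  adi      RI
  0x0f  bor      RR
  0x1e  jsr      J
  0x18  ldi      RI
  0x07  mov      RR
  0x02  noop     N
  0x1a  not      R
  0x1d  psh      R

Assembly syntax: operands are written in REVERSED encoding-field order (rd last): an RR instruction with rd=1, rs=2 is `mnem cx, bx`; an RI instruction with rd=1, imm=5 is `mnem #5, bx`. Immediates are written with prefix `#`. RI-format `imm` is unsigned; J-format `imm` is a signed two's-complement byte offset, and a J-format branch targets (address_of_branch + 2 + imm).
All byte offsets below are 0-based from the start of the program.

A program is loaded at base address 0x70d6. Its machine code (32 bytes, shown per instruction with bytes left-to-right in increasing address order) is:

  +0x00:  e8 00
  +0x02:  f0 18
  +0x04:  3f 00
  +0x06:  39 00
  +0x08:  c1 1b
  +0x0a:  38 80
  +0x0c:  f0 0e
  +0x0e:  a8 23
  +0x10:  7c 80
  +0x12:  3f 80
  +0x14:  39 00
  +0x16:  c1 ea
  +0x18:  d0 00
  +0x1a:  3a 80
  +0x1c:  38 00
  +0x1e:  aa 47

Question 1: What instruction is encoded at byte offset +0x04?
mov cx, dx

@+04  big-endian(3f 00) = 0x3f00
  opcode bits[15:11]=0x7: mov/RR
  rd@[10:9]=0x3 ⇒ dx
  rs@[8:7]=0x2 ⇒ cx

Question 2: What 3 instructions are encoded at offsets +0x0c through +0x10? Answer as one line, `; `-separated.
[0c] f0 0e → 0xf00e
  op=0xf00e>>11=0x1e ⇒ jsr (J)
  imm@[10:0]=0xe ⇒ #14
[0e] a8 23 → 0xa823
  op=0xa823>>11=0x15 ⇒ adi (RI)
  rd@[10:9]=0x0 ⇒ ax
  imm@[8:0]=0x23 ⇒ #35
[10] 7c 80 → 0x7c80
  op=0x7c80>>11=0xf ⇒ bor (RR)
  rd@[10:9]=0x2 ⇒ cx
  rs@[8:7]=0x1 ⇒ bx

jsr #14; adi #35, ax; bor bx, cx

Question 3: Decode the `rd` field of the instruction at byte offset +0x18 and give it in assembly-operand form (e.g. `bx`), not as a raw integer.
ax

[18] d0 00 → 0xd000
  top 5b → 0x1a → not [R]
  rd: (w>>9)&0x3=0x0 → ax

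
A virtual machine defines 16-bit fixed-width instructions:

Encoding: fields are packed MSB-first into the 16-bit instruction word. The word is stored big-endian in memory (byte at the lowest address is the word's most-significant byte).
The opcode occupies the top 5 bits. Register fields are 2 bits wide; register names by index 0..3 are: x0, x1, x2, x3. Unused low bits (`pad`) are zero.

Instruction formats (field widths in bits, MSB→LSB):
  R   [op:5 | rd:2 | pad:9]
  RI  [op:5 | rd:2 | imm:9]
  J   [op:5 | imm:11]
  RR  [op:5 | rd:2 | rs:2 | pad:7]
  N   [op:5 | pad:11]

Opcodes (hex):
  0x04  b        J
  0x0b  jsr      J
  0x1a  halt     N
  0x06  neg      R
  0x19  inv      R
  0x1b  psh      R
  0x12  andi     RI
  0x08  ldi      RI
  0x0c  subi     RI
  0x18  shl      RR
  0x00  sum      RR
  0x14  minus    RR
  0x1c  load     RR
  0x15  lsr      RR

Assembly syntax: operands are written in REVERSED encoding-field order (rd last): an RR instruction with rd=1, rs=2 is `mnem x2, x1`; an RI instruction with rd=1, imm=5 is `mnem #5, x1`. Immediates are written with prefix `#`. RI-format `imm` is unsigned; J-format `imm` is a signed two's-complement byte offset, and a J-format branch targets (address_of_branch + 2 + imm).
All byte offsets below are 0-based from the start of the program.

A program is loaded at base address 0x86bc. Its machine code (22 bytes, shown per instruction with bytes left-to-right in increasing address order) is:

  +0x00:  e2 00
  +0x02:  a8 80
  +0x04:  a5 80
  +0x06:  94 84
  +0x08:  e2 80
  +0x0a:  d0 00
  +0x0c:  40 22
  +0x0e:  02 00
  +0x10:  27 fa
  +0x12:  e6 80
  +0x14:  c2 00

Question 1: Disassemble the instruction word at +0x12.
load x1, x3

+0x12: e6 80 ⇒ word 0xe680 (big)
  top 5b → 0x1c → load [RR]
  [10:9] rd=3 = x3
  [8:7] rs=1 = x1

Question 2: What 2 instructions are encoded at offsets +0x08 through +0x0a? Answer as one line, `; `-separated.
+0x08: e2 80 ⇒ word 0xe280 (big)
  opcode bits[15:11]=0x1c: load/RR
  rd: (w>>9)&0x3=0x1 → x1
  rs: (w>>7)&0x3=0x1 → x1
+0x0a: d0 00 ⇒ word 0xd000 (big)
  opcode bits[15:11]=0x1a: halt/N

load x1, x1; halt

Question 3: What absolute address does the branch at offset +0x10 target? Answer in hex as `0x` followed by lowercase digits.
0x86c8

[10] 27 fa → 0x27fa
  opcode bits[15:11]=0x4: b/J
  imm: (w>>0)&0x7ff=0x7fa (s11→-6) → #-6
  target = base 0x86bc + off 0x10 + 2 + imm -6 = 0x86c8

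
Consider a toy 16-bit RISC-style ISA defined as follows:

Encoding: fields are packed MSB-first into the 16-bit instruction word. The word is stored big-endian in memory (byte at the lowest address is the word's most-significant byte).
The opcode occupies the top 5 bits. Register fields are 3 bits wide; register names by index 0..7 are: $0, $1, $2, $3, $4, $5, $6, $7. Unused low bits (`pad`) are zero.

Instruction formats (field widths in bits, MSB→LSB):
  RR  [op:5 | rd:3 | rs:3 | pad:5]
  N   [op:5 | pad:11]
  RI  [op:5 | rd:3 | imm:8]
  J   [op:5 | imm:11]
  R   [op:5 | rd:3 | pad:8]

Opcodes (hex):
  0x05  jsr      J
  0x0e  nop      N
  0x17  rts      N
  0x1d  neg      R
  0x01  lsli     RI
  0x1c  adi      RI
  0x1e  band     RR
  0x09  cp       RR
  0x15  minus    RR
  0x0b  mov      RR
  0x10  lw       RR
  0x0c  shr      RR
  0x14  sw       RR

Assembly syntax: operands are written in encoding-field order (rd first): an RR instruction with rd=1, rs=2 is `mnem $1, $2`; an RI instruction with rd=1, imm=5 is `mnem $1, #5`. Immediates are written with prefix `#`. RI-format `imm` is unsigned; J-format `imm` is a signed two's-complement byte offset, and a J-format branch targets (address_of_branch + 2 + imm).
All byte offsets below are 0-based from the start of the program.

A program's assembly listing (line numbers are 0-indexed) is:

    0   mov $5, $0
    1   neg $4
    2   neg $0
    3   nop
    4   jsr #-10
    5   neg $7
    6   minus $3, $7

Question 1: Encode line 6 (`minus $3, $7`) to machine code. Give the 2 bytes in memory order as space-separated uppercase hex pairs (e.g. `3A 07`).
AB E0

line 6 (minus): pack op=0x15:5|rd=3:3|rs=7:3|pad=0:5 = 0xabe0; big→ ab e0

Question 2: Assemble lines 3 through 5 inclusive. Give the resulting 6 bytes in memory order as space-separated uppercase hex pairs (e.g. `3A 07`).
L3: nop op=0xe:5|pad=0:11 ⇒ 0x7000 ⇒ big 70 00
L4: jsr op=0x5:5|imm=-10:11 ⇒ 0x2ff6 ⇒ big 2f f6
L5: neg op=0x1d:5|rd=7:3|pad=0:8 ⇒ 0xef00 ⇒ big ef 00

70 00 2F F6 EF 00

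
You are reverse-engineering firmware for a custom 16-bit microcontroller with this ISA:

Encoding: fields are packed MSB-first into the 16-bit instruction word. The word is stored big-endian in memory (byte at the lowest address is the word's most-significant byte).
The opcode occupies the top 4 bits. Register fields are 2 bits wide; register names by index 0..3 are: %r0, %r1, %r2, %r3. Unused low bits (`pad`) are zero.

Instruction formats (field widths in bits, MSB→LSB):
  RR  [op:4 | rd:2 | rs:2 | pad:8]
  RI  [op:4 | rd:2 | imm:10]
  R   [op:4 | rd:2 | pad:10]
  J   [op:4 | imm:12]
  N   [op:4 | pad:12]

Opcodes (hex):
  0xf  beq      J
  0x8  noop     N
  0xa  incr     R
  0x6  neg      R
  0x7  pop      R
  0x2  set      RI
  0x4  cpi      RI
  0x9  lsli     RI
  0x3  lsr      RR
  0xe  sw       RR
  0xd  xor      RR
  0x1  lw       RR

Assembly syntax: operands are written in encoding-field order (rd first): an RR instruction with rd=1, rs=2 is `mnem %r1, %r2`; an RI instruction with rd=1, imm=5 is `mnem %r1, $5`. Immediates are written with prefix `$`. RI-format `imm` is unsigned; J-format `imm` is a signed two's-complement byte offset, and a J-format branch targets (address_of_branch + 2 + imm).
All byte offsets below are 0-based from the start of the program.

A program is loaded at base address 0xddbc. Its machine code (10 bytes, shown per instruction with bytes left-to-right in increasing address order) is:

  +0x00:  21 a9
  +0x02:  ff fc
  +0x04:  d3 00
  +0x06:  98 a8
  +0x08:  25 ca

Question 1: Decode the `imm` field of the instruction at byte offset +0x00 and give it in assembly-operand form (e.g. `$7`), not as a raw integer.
[00] 21 a9 → 0x21a9
  op=0x21a9>>12=0x2 ⇒ set (RI)
  [11:10] rd=0 = %r0
  [9:0] imm=425 = $425

$425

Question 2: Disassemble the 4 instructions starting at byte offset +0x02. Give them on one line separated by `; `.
beq $-4; xor %r0, %r3; lsli %r2, $168; set %r1, $458

[02] ff fc → 0xfffc
  opcode bits[15:12]=0xf: beq/J
  imm@[11:0]=0xffc (s12→-4) ⇒ $-4
[04] d3 00 → 0xd300
  opcode bits[15:12]=0xd: xor/RR
  rd@[11:10]=0x0 ⇒ %r0
  rs@[9:8]=0x3 ⇒ %r3
[06] 98 a8 → 0x98a8
  opcode bits[15:12]=0x9: lsli/RI
  rd@[11:10]=0x2 ⇒ %r2
  imm@[9:0]=0xa8 ⇒ $168
[08] 25 ca → 0x25ca
  opcode bits[15:12]=0x2: set/RI
  rd@[11:10]=0x1 ⇒ %r1
  imm@[9:0]=0x1ca ⇒ $458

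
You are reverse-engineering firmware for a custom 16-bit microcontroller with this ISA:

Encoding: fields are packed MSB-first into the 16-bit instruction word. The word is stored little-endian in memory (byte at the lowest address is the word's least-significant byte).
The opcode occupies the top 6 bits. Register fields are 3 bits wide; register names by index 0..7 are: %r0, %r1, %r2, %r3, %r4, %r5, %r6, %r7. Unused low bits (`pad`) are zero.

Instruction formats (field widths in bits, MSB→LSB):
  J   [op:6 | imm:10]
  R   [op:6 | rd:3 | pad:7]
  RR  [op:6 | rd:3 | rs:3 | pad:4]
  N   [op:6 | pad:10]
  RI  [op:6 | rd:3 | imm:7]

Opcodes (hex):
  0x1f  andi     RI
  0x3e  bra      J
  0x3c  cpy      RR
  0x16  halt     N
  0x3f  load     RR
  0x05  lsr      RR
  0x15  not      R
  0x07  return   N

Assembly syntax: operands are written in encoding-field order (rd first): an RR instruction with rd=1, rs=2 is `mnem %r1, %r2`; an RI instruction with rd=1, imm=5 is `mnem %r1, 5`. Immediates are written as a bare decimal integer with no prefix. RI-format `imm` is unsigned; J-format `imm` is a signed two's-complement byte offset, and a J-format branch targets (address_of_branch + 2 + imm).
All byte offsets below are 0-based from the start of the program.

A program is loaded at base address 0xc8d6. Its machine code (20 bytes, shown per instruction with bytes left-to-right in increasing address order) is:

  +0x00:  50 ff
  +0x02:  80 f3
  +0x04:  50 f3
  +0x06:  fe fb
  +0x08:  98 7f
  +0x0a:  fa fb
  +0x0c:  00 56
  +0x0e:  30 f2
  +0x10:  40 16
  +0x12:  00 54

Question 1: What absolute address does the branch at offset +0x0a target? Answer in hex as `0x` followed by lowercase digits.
0xc8dc

+0x0a: fa fb ⇒ word 0xfbfa (little)
  op=0xfbfa>>10=0x3e ⇒ bra (J)
  imm: (w>>0)&0x3ff=0x3fa (s10→-6) → -6
  target = base 0xc8d6 + off 0x0a + 2 + imm -6 = 0xc8dc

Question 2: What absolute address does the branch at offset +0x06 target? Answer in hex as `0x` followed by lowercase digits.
+0x06: fe fb ⇒ word 0xfbfe (little)
  opcode bits[15:10]=0x3e: bra/J
  imm: (w>>0)&0x3ff=0x3fe (s10→-2) → -2
  target = base 0xc8d6 + off 0x06 + 2 + imm -2 = 0xc8dc

0xc8dc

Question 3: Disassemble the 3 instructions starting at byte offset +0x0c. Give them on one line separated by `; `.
+0x0c: 00 56 ⇒ word 0x5600 (little)
  op=0x5600>>10=0x15 ⇒ not (R)
  rd@[9:7]=0x4 ⇒ %r4
+0x0e: 30 f2 ⇒ word 0xf230 (little)
  op=0xf230>>10=0x3c ⇒ cpy (RR)
  rd@[9:7]=0x4 ⇒ %r4
  rs@[6:4]=0x3 ⇒ %r3
+0x10: 40 16 ⇒ word 0x1640 (little)
  op=0x1640>>10=0x5 ⇒ lsr (RR)
  rd@[9:7]=0x4 ⇒ %r4
  rs@[6:4]=0x4 ⇒ %r4

not %r4; cpy %r4, %r3; lsr %r4, %r4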